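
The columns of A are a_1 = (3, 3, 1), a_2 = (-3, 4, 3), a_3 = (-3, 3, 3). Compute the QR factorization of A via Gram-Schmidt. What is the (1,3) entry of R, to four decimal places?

r_{13} = 0.6882

a_1 = (3, 3, 1); ‖a_1‖ = 4.3589, so e_1 = (0.6882, 0.6882, 0.2294).
r_{13} = e_1·a_3 = 0.6882.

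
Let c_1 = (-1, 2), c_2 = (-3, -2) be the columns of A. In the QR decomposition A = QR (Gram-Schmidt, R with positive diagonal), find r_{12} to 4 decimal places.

r_{12} = -0.4472

e_1 = c_1/‖c_1‖ = (-1, 2)/2.2361 = (-0.4472, 0.8944).
r_{12} = e_1·c_2 = -0.4472.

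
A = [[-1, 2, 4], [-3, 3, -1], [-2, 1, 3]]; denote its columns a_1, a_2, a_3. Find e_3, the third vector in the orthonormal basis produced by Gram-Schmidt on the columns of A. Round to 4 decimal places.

a_1 = (-1, -3, -2); ‖a_1‖ = 3.7417, so e_1 = (-0.2673, -0.8018, -0.5345).
e_1·a_2 = (-0.2673)·2 + (-0.8018)·3 + (-0.5345)·1 = -3.4744.
u_2 = a_2 + 3.4744·e_1 = (1.0714, 0.2143, -0.8571).
‖u_2‖ = 1.3887, so e_2 = (0.7715, 0.1543, -0.6172).
e_1·a_3 = (-0.2673)·4 + (-0.8018)·(-1) + (-0.5345)·3 = -1.8708; e_2·a_3 = 0.7715·4 + 0.1543·(-1) + (-0.6172)·3 = 1.0801.
u_3 = a_3 + 1.8708·e_1 − 1.0801·e_2 = (2.6667, -2.6667, 2.6667).
‖u_3‖ = 4.6188, so e_3 = (0.5774, -0.5774, 0.5774).

e_3 = (0.5774, -0.5774, 0.5774)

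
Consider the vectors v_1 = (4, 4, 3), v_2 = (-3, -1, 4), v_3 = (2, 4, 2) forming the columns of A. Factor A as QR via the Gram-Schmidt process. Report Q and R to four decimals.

Q = [[0.6247, -0.5157, -0.5864], [0.6247, -0.1205, 0.7715], [0.4685, 0.8483, -0.2469]], R = [[6.4031, -0.6247, 4.6852], [0.0000, 5.0606, 0.1831], [0.0000, 0.0000, 1.4196]]

e_1 = v_1/‖v_1‖ = (4, 4, 3)/6.4031 = (0.6247, 0.6247, 0.4685).
r_{12} = e_1·v_2 = -0.6247.
u_2 = v_2 + 0.6247·e_1 = (-2.6098, -0.6098, 4.2927).
‖u_2‖ = 5.0606, so e_2 = (-0.5157, -0.1205, 0.8483).
r_{13} = e_1·v_3 = 4.6852; r_{23} = e_2·v_3 = 0.1831.
u_3 = v_3 − 4.6852·e_1 − 0.1831·e_2 = (-0.8324, 1.0952, -0.3505).
‖u_3‖ = 1.4196, so e_3 = (-0.5864, 0.7715, -0.2469).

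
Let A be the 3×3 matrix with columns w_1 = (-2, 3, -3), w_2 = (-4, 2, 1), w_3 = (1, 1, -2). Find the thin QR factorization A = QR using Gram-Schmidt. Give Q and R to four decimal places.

Q = [[-0.4264, -0.7620, 0.4874], [0.6396, 0.1270, 0.7581], [-0.6396, 0.6350, 0.4332]], R = [[4.6904, 2.3452, 1.4924], [0.0000, 3.9370, -1.9050], [0.0000, 0.0000, 0.3791]]

w_1 = (-2, 3, -3); ‖w_1‖ = 4.6904, so q_1 = (-0.4264, 0.6396, -0.6396).
q_1·w_2 = (-0.4264)·(-4) + 0.6396·2 + (-0.6396)·1 = 2.3452.
u_2 = w_2 − 2.3452·q_1 = (-3.0000, 0.5000, 2.5000).
‖u_2‖ = 3.9370, so q_2 = (-0.7620, 0.1270, 0.6350).
q_1·w_3 = (-0.4264)·1 + 0.6396·1 + (-0.6396)·(-2) = 1.4924; q_2·w_3 = (-0.7620)·1 + 0.1270·1 + 0.6350·(-2) = -1.9050.
u_3 = w_3 − 1.4924·q_1 + 1.9050·q_2 = (0.1848, 0.2874, 0.1642).
‖u_3‖ = 0.3791, so q_3 = (0.4874, 0.7581, 0.4332).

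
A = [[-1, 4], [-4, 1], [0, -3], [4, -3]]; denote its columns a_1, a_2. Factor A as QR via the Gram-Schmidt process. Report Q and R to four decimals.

a_1 = (-1, -4, 0, 4); ‖a_1‖ = 5.7446, so e_1 = (-0.1741, -0.6963, 0.0000, 0.6963).
e_1·a_2 = (-0.1741)·4 + (-0.6963)·1 + 0.0000·(-3) + 0.6963·(-3) = -3.4816.
u_2 = a_2 + 3.4816·e_1 = (3.3939, -1.4242, -3.0000, -0.5758).
‖u_2‖ = 4.7832, so e_2 = (0.7096, -0.2978, -0.6272, -0.1204).

Q = [[-0.1741, 0.7096], [-0.6963, -0.2978], [0.0000, -0.6272], [0.6963, -0.1204]], R = [[5.7446, -3.4816], [0.0000, 4.7832]]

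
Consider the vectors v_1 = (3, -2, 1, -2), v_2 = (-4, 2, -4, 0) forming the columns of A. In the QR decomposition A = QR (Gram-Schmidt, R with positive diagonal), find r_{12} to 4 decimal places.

v_1 = (3, -2, 1, -2); ‖v_1‖ = 4.2426, so q_1 = (0.7071, -0.4714, 0.2357, -0.4714).
r_{12} = q_1·v_2 = -4.7140.

r_{12} = -4.7140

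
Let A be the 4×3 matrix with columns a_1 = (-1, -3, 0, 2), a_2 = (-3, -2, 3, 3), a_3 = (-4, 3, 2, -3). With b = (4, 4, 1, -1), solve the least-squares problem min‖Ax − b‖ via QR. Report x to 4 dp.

x = (-2.7954, 0.7893, -0.8452)

q_1 = a_1/‖a_1‖ = (-1, -3, 0, 2)/3.7417 = (-0.2673, -0.8018, 0.0000, 0.5345).
r_{12} = q_1·a_2 = 4.0089.
u_2 = a_2 − 4.0089·q_1 = (-1.9286, 1.2143, 3.0000, 0.8571).
‖u_2‖ = 3.8638, so q_2 = (-0.4991, 0.3143, 0.7764, 0.2218).
r_{13} = q_1·a_3 = -2.9399; r_{23} = q_2·a_3 = 3.8268.
u_3 = a_3 + 2.9399·q_1 − 3.8268·q_2 = (-2.8756, -0.5598, -0.9713, -2.2775).
‖u_3‖ = 3.8357, so q_3 = (-0.7497, -0.1459, -0.2532, -0.5938).
Qᵀb = (-4.8107, -0.1849, -3.2420).
Back-substitute: x_3 = -3.2420/3.8357 = -0.8452.
x_2 = (-0.1849 − 3.8268·(-0.8452))/3.8638 = 0.7893.
x_1 = (-4.8107 − 4.0089·0.7893 + 2.9399·(-0.8452))/3.7417 = -2.7954.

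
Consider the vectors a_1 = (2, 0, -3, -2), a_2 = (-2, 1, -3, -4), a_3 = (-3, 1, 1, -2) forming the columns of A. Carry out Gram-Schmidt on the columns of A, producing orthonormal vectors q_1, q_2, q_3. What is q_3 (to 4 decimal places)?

a_1 = (2, 0, -3, -2); ‖a_1‖ = 4.1231, so q_1 = (0.4851, 0.0000, -0.7276, -0.4851).
q_1·a_2 = 0.4851·(-2) + 0.0000·1 + (-0.7276)·(-3) + (-0.4851)·(-4) = 3.1530.
u_2 = a_2 − 3.1530·q_1 = (-3.5294, 1.0000, -0.7059, -2.4706).
‖u_2‖ = 4.4787, so q_2 = (-0.7880, 0.2233, -0.1576, -0.5516).
q_1·a_3 = 0.4851·(-3) + 0.0000·1 + (-0.7276)·1 + (-0.4851)·(-2) = -1.2127; q_2·a_3 = (-0.7880)·(-3) + 0.2233·1 + (-0.1576)·1 + (-0.5516)·(-2) = 3.5331.
u_3 = a_3 + 1.2127·q_1 − 3.5331·q_2 = (0.3724, 0.2111, 0.6745, -0.6393).
‖u_3‖ = 1.0232, so q_3 = (0.3640, 0.2064, 0.6592, -0.6248).

q_3 = (0.3640, 0.2064, 0.6592, -0.6248)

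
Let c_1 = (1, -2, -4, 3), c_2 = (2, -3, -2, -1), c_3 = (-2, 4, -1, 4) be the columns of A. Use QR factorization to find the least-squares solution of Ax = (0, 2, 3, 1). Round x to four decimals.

c_1 = (1, -2, -4, 3); ‖c_1‖ = 5.4772, so e_1 = (0.1826, -0.3651, -0.7303, 0.5477).
e_1·c_2 = 0.1826·2 + (-0.3651)·(-3) + (-0.7303)·(-2) + 0.5477·(-1) = 2.3735.
u_2 = c_2 − 2.3735·e_1 = (1.5667, -2.1333, -0.2667, -2.3000).
‖u_2‖ = 3.5166, so e_2 = (0.4455, -0.6066, -0.0758, -0.6540).
e_1·c_3 = 0.1826·(-2) + (-0.3651)·4 + (-0.7303)·(-1) + 0.5477·4 = 1.0954; e_2·c_3 = 0.4455·(-2) + (-0.6066)·4 + (-0.0758)·(-1) + (-0.6540)·4 = -5.8579.
u_3 = c_3 − 1.0954·e_1 + 5.8579·e_2 = (0.4097, 0.8464, -0.6442, -0.4313).
‖u_3‖ = 1.2187, so e_3 = (0.3362, 0.6945, -0.5286, -0.3539).
Qᵀb = (-2.3735, -2.0948, -0.5507).
Back-substitute: x_3 = -0.5507/1.2187 = -0.4519.
x_2 = (-2.0948 + 5.8579·(-0.4519))/3.5166 = -1.3485.
x_1 = (-2.3735 − 2.3735·(-1.3485) − 1.0954·(-0.4519))/5.4772 = 0.2414.

x = (0.2414, -1.3485, -0.4519)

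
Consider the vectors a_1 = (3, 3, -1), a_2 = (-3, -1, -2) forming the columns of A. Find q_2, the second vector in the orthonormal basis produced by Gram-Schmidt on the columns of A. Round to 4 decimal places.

q_2 = (-0.4808, 0.1959, -0.8547)

q_1 = a_1/‖a_1‖ = (3, 3, -1)/4.3589 = (0.6882, 0.6882, -0.2294).
r_{12} = q_1·a_2 = -2.2942.
u_2 = a_2 + 2.2942·q_1 = (-1.4211, 0.5789, -2.5263).
‖u_2‖ = 2.9558, so q_2 = (-0.4808, 0.1959, -0.8547).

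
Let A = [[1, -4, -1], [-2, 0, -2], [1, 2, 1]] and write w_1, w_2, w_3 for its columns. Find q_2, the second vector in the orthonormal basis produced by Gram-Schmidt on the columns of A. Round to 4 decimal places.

q_1 = w_1/‖w_1‖ = (1, -2, 1)/2.4495 = (0.4082, -0.8165, 0.4082).
r_{12} = q_1·w_2 = -0.8165.
u_2 = w_2 + 0.8165·q_1 = (-3.6667, -0.6667, 2.3333).
‖u_2‖ = 4.3970, so q_2 = (-0.8339, -0.1516, 0.5307).

q_2 = (-0.8339, -0.1516, 0.5307)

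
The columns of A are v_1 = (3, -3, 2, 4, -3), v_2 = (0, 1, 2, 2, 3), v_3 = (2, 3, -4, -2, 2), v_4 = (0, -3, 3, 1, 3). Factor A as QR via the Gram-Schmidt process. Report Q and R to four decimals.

v_1 = (3, -3, 2, 4, -3); ‖v_1‖ = 6.8557, so e_1 = (0.4376, -0.4376, 0.2917, 0.5835, -0.4376).
e_1·v_2 = 0.4376·0 + (-0.4376)·1 + 0.2917·2 + 0.5835·2 + (-0.4376)·3 = 0.0000.
u_2 = v_2 + 0.0000·e_1 = (0.0000, 1.0000, 2.0000, 2.0000, 3.0000).
‖u_2‖ = 4.2426, so e_2 = (0.0000, 0.2357, 0.4714, 0.4714, 0.7071).
e_1·v_3 = 0.4376·2 + (-0.4376)·3 + 0.2917·(-4) + 0.5835·(-2) + (-0.4376)·2 = -3.6466; e_2·v_3 = 0.0000·2 + 0.2357·3 + 0.4714·(-4) + 0.4714·(-2) + 0.7071·2 = -0.7071.
u_3 = v_3 + 3.6466·e_1 + 0.7071·e_2 = (3.5957, 1.5709, -2.6028, 0.4610, 0.9043).
‖u_3‖ = 4.8169, so e_3 = (0.7465, 0.3261, -0.5404, 0.0957, 0.1877).
e_1·v_4 = 0.4376·0 + (-0.4376)·(-3) + 0.2917·3 + 0.5835·1 + (-0.4376)·3 = 1.4586; e_2·v_4 = 0.0000·0 + 0.2357·(-3) + 0.4714·3 + 0.4714·1 + 0.7071·3 = 3.2998; e_3·v_4 = 0.7465·0 + 0.3261·(-3) + (-0.5404)·3 + 0.0957·1 + 0.1877·3 = -1.9406.
u_4 = v_4 − 1.4586·e_1 − 3.2998·e_2 + 1.9406·e_3 = (0.8103, -2.5066, -0.0297, -1.2209, 1.6693).
‖u_4‖ = 3.3493, so e_4 = (0.2419, -0.7484, -0.0089, -0.3645, 0.4984).

Q = [[0.4376, 0.0000, 0.7465, 0.2419], [-0.4376, 0.2357, 0.3261, -0.7484], [0.2917, 0.4714, -0.5404, -0.0089], [0.5835, 0.4714, 0.0957, -0.3645], [-0.4376, 0.7071, 0.1877, 0.4984]], R = [[6.8557, 0.0000, -3.6466, 1.4586], [0.0000, 4.2426, -0.7071, 3.2998], [0.0000, 0.0000, 4.8169, -1.9406], [0.0000, 0.0000, 0.0000, 3.3493]]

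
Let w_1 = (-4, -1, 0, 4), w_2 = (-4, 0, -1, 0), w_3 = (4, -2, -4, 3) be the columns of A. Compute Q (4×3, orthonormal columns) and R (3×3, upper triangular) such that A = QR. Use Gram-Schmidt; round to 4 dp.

Q = [[-0.6963, -0.6778, 0.2305], [-0.1741, 0.1595, -0.2632], [0.0000, -0.3289, -0.9222], [0.6963, -0.6379, 0.1648]], R = [[5.7446, 2.7852, -0.3482], [0.0000, 3.0401, -3.6282], [0.0000, 0.0000, 5.6316]]

w_1 = (-4, -1, 0, 4); ‖w_1‖ = 5.7446, so q_1 = (-0.6963, -0.1741, 0.0000, 0.6963).
q_1·w_2 = (-0.6963)·(-4) + (-0.1741)·0 + 0.0000·(-1) + 0.6963·0 = 2.7852.
u_2 = w_2 − 2.7852·q_1 = (-2.0606, 0.4848, -1.0000, -1.9394).
‖u_2‖ = 3.0401, so q_2 = (-0.6778, 0.1595, -0.3289, -0.6379).
q_1·w_3 = (-0.6963)·4 + (-0.1741)·(-2) + 0.0000·(-4) + 0.6963·3 = -0.3482; q_2·w_3 = (-0.6778)·4 + 0.1595·(-2) + (-0.3289)·(-4) + (-0.6379)·3 = -3.6282.
u_3 = w_3 + 0.3482·q_1 + 3.6282·q_2 = (1.2984, -1.4820, -5.1934, 0.9279).
‖u_3‖ = 5.6316, so q_3 = (0.2305, -0.2632, -0.9222, 0.1648).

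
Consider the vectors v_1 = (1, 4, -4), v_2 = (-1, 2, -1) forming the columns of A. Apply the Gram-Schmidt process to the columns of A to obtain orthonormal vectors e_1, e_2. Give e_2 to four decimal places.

v_1 = (1, 4, -4); ‖v_1‖ = 5.7446, so e_1 = (0.1741, 0.6963, -0.6963).
e_1·v_2 = 0.1741·(-1) + 0.6963·2 + (-0.6963)·(-1) = 1.9149.
u_2 = v_2 − 1.9149·e_1 = (-1.3333, 0.6667, 0.3333).
‖u_2‖ = 1.5275, so e_2 = (-0.8729, 0.4364, 0.2182).

e_2 = (-0.8729, 0.4364, 0.2182)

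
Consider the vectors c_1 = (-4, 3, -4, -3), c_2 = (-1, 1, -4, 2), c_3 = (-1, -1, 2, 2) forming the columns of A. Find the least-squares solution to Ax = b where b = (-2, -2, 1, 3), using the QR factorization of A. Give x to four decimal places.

c_1 = (-4, 3, -4, -3); ‖c_1‖ = 7.0711, so q_1 = (-0.5657, 0.4243, -0.5657, -0.4243).
q_1·c_2 = (-0.5657)·(-1) + 0.4243·1 + (-0.5657)·(-4) + (-0.4243)·2 = 2.4042.
u_2 = c_2 − 2.4042·q_1 = (0.3600, -0.0200, -2.6400, 3.0200).
‖u_2‖ = 4.0274, so q_2 = (0.0894, -0.0050, -0.6555, 0.7499).
q_1·c_3 = (-0.5657)·(-1) + 0.4243·(-1) + (-0.5657)·2 + (-0.4243)·2 = -1.8385; q_2·c_3 = 0.0894·(-1) + (-0.0050)·(-1) + (-0.6555)·2 + 0.7499·2 = 0.1043.
u_3 = c_3 + 1.8385·q_1 − 0.1043·q_2 = (-2.0493, -0.2195, 1.0284, 1.1418).
‖u_3‖ = 2.5708, so q_3 = (-0.7971, -0.0854, 0.4000, 0.4441).
Qᵀb = (-1.5556, 1.4252, 3.4975).
Back-substitute: x_3 = 3.4975/2.5708 = 1.3604.
x_2 = (1.4252 − 0.1043·1.3604)/4.0274 = 0.3187.
x_1 = (-1.5556 − 2.4042·0.3187 + 1.8385·1.3604)/7.0711 = 0.0254.

x = (0.0254, 0.3187, 1.3604)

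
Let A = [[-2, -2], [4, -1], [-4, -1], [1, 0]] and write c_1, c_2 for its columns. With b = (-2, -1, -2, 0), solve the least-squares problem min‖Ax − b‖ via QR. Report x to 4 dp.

x = (0.0971, 1.1019)

c_1 = (-2, 4, -4, 1); ‖c_1‖ = 6.0828, so e_1 = (-0.3288, 0.6576, -0.6576, 0.1644).
e_1·c_2 = (-0.3288)·(-2) + 0.6576·(-1) + (-0.6576)·(-1) + 0.1644·0 = 0.6576.
u_2 = c_2 − 0.6576·e_1 = (-1.7838, -1.4324, -0.5676, -0.1081).
‖u_2‖ = 2.3596, so e_2 = (-0.7560, -0.6071, -0.2405, -0.0458).
Qᵀb = (1.3152, 2.6001).
Back-substitute: x_2 = 2.6001/2.3596 = 1.1019.
x_1 = (1.3152 − 0.6576·1.1019)/6.0828 = 0.0971.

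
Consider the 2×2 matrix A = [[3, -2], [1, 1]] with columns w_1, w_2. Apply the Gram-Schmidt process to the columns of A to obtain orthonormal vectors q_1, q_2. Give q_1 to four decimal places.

q_1 = (0.9487, 0.3162)

q_1 = w_1/‖w_1‖ = (3, 1)/3.1623 = (0.9487, 0.3162).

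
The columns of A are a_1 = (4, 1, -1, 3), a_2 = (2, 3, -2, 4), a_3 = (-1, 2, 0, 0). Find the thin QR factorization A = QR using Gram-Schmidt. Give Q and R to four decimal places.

a_1 = (4, 1, -1, 3); ‖a_1‖ = 5.1962, so q_1 = (0.7698, 0.1925, -0.1925, 0.5774).
q_1·a_2 = 0.7698·2 + 0.1925·3 + (-0.1925)·(-2) + 0.5774·4 = 4.8113.
u_2 = a_2 − 4.8113·q_1 = (-1.7037, 2.0741, -1.0741, 1.2222).
‖u_2‖ = 3.1388, so q_2 = (-0.5428, 0.6608, -0.3422, 0.3894).
q_1·a_3 = 0.7698·(-1) + 0.1925·2 + (-0.1925)·0 + 0.5774·0 = -0.3849; q_2·a_3 = (-0.5428)·(-1) + 0.6608·2 + (-0.3422)·0 + 0.3894·0 = 1.8644.
u_3 = a_3 + 0.3849·q_1 − 1.8644·q_2 = (0.3083, 0.8421, 0.5639, -0.5038).
‖u_3‖ = 1.1730, so q_3 = (0.2628, 0.7179, 0.4807, -0.4295).

Q = [[0.7698, -0.5428, 0.2628], [0.1925, 0.6608, 0.7179], [-0.1925, -0.3422, 0.4807], [0.5774, 0.3894, -0.4295]], R = [[5.1962, 4.8113, -0.3849], [0.0000, 3.1388, 1.8644], [0.0000, 0.0000, 1.1730]]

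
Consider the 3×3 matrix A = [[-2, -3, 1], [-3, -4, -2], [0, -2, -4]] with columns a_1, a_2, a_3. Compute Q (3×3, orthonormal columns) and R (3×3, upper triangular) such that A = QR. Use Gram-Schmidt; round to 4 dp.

Q = [[-0.5547, -0.1143, 0.8242], [-0.8321, 0.0762, -0.5494], [0.0000, -0.9905, -0.1374]], R = [[3.6056, 4.9923, 1.1094], [0.0000, 2.0191, 3.6954], [0.0000, 0.0000, 2.4725]]

a_1 = (-2, -3, 0); ‖a_1‖ = 3.6056, so e_1 = (-0.5547, -0.8321, 0.0000).
e_1·a_2 = (-0.5547)·(-3) + (-0.8321)·(-4) + 0.0000·(-2) = 4.9923.
u_2 = a_2 − 4.9923·e_1 = (-0.2308, 0.1538, -2.0000).
‖u_2‖ = 2.0191, so e_2 = (-0.1143, 0.0762, -0.9905).
e_1·a_3 = (-0.5547)·1 + (-0.8321)·(-2) + 0.0000·(-4) = 1.1094; e_2·a_3 = (-0.1143)·1 + 0.0762·(-2) + (-0.9905)·(-4) = 3.6954.
u_3 = a_3 − 1.1094·e_1 − 3.6954·e_2 = (2.0377, -1.3585, -0.3396).
‖u_3‖ = 2.4725, so e_3 = (0.8242, -0.5494, -0.1374).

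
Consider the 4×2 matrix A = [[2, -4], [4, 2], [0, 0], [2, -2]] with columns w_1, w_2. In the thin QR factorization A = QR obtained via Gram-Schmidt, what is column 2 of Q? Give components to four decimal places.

e_2 = (-0.7591, 0.5521, 0.0000, -0.3450)

e_1 = w_1/‖w_1‖ = (2, 4, 0, 2)/4.8990 = (0.4082, 0.8165, 0.0000, 0.4082).
r_{12} = e_1·w_2 = -0.8165.
u_2 = w_2 + 0.8165·e_1 = (-3.6667, 2.6667, 0.0000, -1.6667).
‖u_2‖ = 4.8305, so e_2 = (-0.7591, 0.5521, 0.0000, -0.3450).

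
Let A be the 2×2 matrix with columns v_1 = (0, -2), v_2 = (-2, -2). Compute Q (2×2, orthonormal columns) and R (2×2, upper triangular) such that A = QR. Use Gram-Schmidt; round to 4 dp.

v_1 = (0, -2); ‖v_1‖ = 2.0000, so e_1 = (0.0000, -1.0000).
e_1·v_2 = 0.0000·(-2) + (-1.0000)·(-2) = 2.0000.
u_2 = v_2 − 2.0000·e_1 = (-2.0000, 0.0000).
‖u_2‖ = 2.0000, so e_2 = (-1.0000, 0.0000).

Q = [[0.0000, -1.0000], [-1.0000, 0.0000]], R = [[2.0000, 2.0000], [0.0000, 2.0000]]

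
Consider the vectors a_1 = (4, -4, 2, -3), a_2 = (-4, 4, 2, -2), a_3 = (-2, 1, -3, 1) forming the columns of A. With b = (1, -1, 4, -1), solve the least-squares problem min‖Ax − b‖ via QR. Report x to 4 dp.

a_1 = (4, -4, 2, -3); ‖a_1‖ = 6.7082, so q_1 = (0.5963, -0.5963, 0.2981, -0.4472).
q_1·a_2 = 0.5963·(-4) + (-0.5963)·4 + 0.2981·2 + (-0.4472)·(-2) = -3.2796.
u_2 = a_2 + 3.2796·q_1 = (-2.0444, 2.0444, 2.9778, -3.4667).
‖u_2‖ = 5.4078, so q_2 = (-0.3781, 0.3781, 0.5506, -0.6410).
q_1·a_3 = 0.5963·(-2) + (-0.5963)·1 + 0.2981·(-3) + (-0.4472)·1 = -3.1305; q_2·a_3 = (-0.3781)·(-2) + 0.3781·1 + 0.5506·(-3) + (-0.6410)·1 = -1.1588.
u_3 = a_3 + 3.1305·q_1 + 1.1588·q_2 = (-0.5714, -0.4286, -1.4286, -1.1429).
‖u_3‖ = 1.9640, so q_3 = (-0.2910, -0.2182, -0.7274, -0.5819).
Qᵀb = (2.8324, 2.0875, -2.4004).
Back-substitute: x_3 = -2.4004/1.9640 = -1.2222.
x_2 = (2.0875 + 1.1588·(-1.2222))/5.4078 = 0.1241.
x_1 = (2.8324 + 3.2796·0.1241 + 3.1305·(-1.2222))/6.7082 = -0.0875.

x = (-0.0875, 0.1241, -1.2222)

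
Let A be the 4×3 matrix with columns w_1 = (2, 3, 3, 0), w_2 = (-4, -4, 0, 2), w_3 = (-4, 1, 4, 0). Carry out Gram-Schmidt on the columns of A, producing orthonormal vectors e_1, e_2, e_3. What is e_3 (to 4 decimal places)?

e_3 = (-0.6937, 0.3943, 0.0682, -0.5989)

w_1 = (2, 3, 3, 0); ‖w_1‖ = 4.6904, so e_1 = (0.4264, 0.6396, 0.6396, 0.0000).
e_1·w_2 = 0.4264·(-4) + 0.6396·(-4) + 0.6396·0 + 0.0000·2 = -4.2640.
u_2 = w_2 + 4.2640·e_1 = (-2.1818, -1.2727, 2.7273, 2.0000).
‖u_2‖ = 4.2212, so e_2 = (-0.5169, -0.3015, 0.6461, 0.4738).
e_1·w_3 = 0.4264·(-4) + 0.6396·1 + 0.6396·4 + 0.0000·0 = 1.4924; e_2·w_3 = (-0.5169)·(-4) + (-0.3015)·1 + 0.6461·4 + 0.4738·0 = 4.3504.
u_3 = w_3 − 1.4924·e_1 − 4.3504·e_2 = (-2.3878, 1.3571, 0.2347, -2.0612).
‖u_3‖ = 3.4419, so e_3 = (-0.6937, 0.3943, 0.0682, -0.5989).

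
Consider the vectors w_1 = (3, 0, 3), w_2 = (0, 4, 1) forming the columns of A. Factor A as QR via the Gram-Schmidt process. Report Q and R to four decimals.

Q = [[0.7071, -0.1231], [0.0000, 0.9847], [0.7071, 0.1231]], R = [[4.2426, 0.7071], [0.0000, 4.0620]]

w_1 = (3, 0, 3); ‖w_1‖ = 4.2426, so e_1 = (0.7071, 0.0000, 0.7071).
e_1·w_2 = 0.7071·0 + 0.0000·4 + 0.7071·1 = 0.7071.
u_2 = w_2 − 0.7071·e_1 = (-0.5000, 4.0000, 0.5000).
‖u_2‖ = 4.0620, so e_2 = (-0.1231, 0.9847, 0.1231).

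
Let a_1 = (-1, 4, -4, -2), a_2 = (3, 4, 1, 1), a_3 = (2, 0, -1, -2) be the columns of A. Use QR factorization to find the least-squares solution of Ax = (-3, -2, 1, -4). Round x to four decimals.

a_1 = (-1, 4, -4, -2); ‖a_1‖ = 6.0828, so q_1 = (-0.1644, 0.6576, -0.6576, -0.3288).
q_1·a_2 = (-0.1644)·3 + 0.6576·4 + (-0.6576)·1 + (-0.3288)·1 = 1.1508.
u_2 = a_2 − 1.1508·q_1 = (3.1892, 3.2432, 1.7568, 1.3784).
‖u_2‖ = 5.0671, so q_2 = (0.6294, 0.6401, 0.3467, 0.2720).
q_1·a_3 = (-0.1644)·2 + 0.6576·0 + (-0.6576)·(-1) + (-0.3288)·(-2) = 0.9864; q_2·a_3 = 0.6294·2 + 0.6401·0 + 0.3467·(-1) + 0.2720·(-2) = 0.3680.
u_3 = a_3 − 0.9864·q_1 − 0.3680·q_2 = (1.9305, -0.8842, -0.4789, -1.7758).
‖u_3‖ = 2.8092, so q_3 = (0.6872, -0.3148, -0.1705, -0.6321).
Qᵀb = (-0.1644, -3.9097, 0.9259).
Back-substitute: x_3 = 0.9259/2.8092 = 0.3296.
x_2 = (-3.9097 − 0.3680·0.3296)/5.0671 = -0.7955.
x_1 = (-0.1644 − 1.1508·(-0.7955) − 0.9864·0.3296)/6.0828 = 0.0700.

x = (0.0700, -0.7955, 0.3296)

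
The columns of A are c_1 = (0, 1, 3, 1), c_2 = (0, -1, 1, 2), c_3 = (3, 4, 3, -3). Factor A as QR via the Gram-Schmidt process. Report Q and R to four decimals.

c_1 = (0, 1, 3, 1); ‖c_1‖ = 3.3166, so e_1 = (0.0000, 0.3015, 0.9045, 0.3015).
e_1·c_2 = 0.0000·0 + 0.3015·(-1) + 0.9045·1 + 0.3015·2 = 1.2060.
u_2 = c_2 − 1.2060·e_1 = (0.0000, -1.3636, -0.0909, 1.6364).
‖u_2‖ = 2.1320, so e_2 = (0.0000, -0.6396, -0.0426, 0.7675).
e_1·c_3 = 0.0000·3 + 0.3015·4 + 0.9045·3 + 0.3015·(-3) = 3.0151; e_2·c_3 = 0.0000·3 + (-0.6396)·4 + (-0.0426)·3 + 0.7675·(-3) = -4.9889.
u_3 = c_3 − 3.0151·e_1 + 4.9889·e_2 = (3.0000, -0.1000, 0.0600, -0.0800).
‖u_3‖ = 3.0033, so e_3 = (0.9989, -0.0333, 0.0200, -0.0266).

Q = [[0.0000, 0.0000, 0.9989], [0.3015, -0.6396, -0.0333], [0.9045, -0.0426, 0.0200], [0.3015, 0.7675, -0.0266]], R = [[3.3166, 1.2060, 3.0151], [0.0000, 2.1320, -4.9889], [0.0000, 0.0000, 3.0033]]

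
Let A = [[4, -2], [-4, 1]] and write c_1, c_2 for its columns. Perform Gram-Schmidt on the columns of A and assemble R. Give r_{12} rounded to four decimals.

r_{12} = -2.1213

c_1 = (4, -4); ‖c_1‖ = 5.6569, so e_1 = (0.7071, -0.7071).
r_{12} = e_1·c_2 = -2.1213.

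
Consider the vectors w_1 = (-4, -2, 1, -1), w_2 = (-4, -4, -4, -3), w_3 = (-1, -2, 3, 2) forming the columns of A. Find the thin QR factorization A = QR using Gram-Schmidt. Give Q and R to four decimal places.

e_1 = w_1/‖w_1‖ = (-4, -2, 1, -1)/4.6904 = (-0.8528, -0.4264, 0.2132, -0.2132).
r_{12} = e_1·w_2 = 4.9036.
u_2 = w_2 − 4.9036·e_1 = (0.1818, -1.9091, -5.0455, -1.9545).
‖u_2‖ = 5.7406, so e_2 = (0.0317, -0.3326, -0.8789, -0.3405).
r_{13} = e_1·w_3 = 1.9188; r_{23} = e_2·w_3 = -2.6842.
u_3 = w_3 − 1.9188·e_1 + 2.6842·e_2 = (0.7214, -2.0745, 0.2317, 1.4952).
‖u_3‖ = 2.6670, so e_3 = (0.2705, -0.7778, 0.0869, 0.5606).

Q = [[-0.8528, 0.0317, 0.2705], [-0.4264, -0.3326, -0.7778], [0.2132, -0.8789, 0.0869], [-0.2132, -0.3405, 0.5606]], R = [[4.6904, 4.9036, 1.9188], [0.0000, 5.7406, -2.6842], [0.0000, 0.0000, 2.6670]]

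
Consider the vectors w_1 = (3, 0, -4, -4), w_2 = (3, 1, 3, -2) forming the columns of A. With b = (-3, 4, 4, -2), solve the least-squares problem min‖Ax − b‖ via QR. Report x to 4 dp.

x = (-0.4858, 0.5839)

w_1 = (3, 0, -4, -4); ‖w_1‖ = 6.4031, so q_1 = (0.4685, 0.0000, -0.6247, -0.6247).
q_1·w_2 = 0.4685·3 + 0.0000·1 + (-0.6247)·3 + (-0.6247)·(-2) = 0.7809.
u_2 = w_2 − 0.7809·q_1 = (2.6341, 1.0000, 3.4878, -1.5122).
‖u_2‖ = 4.7318, so q_2 = (0.5567, 0.2113, 0.7371, -0.3196).
Qᵀb = (-2.6550, 2.7628).
Back-substitute: x_2 = 2.7628/4.7318 = 0.5839.
x_1 = (-2.6550 − 0.7809·0.5839)/6.4031 = -0.4858.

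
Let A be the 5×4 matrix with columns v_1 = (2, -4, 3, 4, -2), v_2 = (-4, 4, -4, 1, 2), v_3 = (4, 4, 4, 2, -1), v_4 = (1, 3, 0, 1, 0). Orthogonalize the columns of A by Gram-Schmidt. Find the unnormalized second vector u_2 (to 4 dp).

v_1 = (2, -4, 3, 4, -2); ‖v_1‖ = 7.0000, so e_1 = (0.2857, -0.5714, 0.4286, 0.5714, -0.2857).
e_1·v_2 = 0.2857·(-4) + (-0.5714)·4 + 0.4286·(-4) + 0.5714·1 + (-0.2857)·2 = -5.1429.
u_2 = v_2 + 5.1429·e_1 = (-2.5306, 1.0612, -1.7959, 3.9388, 0.5306).

u_2 = (-2.5306, 1.0612, -1.7959, 3.9388, 0.5306)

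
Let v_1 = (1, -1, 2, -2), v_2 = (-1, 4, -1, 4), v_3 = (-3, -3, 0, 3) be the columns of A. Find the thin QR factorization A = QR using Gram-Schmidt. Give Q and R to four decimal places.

v_1 = (1, -1, 2, -2); ‖v_1‖ = 3.1623, so e_1 = (0.3162, -0.3162, 0.6325, -0.6325).
e_1·v_2 = 0.3162·(-1) + (-0.3162)·4 + 0.6325·(-1) + (-0.6325)·4 = -4.7434.
u_2 = v_2 + 4.7434·e_1 = (0.5000, 2.5000, 2.0000, 1.0000).
‖u_2‖ = 3.3912, so e_2 = (0.1474, 0.7372, 0.5898, 0.2949).
e_1·v_3 = 0.3162·(-3) + (-0.3162)·(-3) + 0.6325·0 + (-0.6325)·3 = -1.8974; e_2·v_3 = 0.1474·(-3) + 0.7372·(-3) + 0.5898·0 + 0.2949·3 = -1.7693.
u_3 = v_3 + 1.8974·e_1 + 1.7693·e_2 = (-2.1391, -2.2957, 2.2435, 2.3217).
‖u_3‖ = 4.5022, so e_3 = (-0.4751, -0.5099, 0.4983, 0.5157).

Q = [[0.3162, 0.1474, -0.4751], [-0.3162, 0.7372, -0.5099], [0.6325, 0.5898, 0.4983], [-0.6325, 0.2949, 0.5157]], R = [[3.1623, -4.7434, -1.8974], [0.0000, 3.3912, -1.7693], [0.0000, 0.0000, 4.5022]]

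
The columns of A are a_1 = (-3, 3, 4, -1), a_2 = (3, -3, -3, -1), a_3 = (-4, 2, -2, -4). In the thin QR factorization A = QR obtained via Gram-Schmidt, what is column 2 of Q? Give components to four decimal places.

e_2 = (0.2581, -0.2581, 0.1577, -0.9176)

e_1 = a_1/‖a_1‖ = (-3, 3, 4, -1)/5.9161 = (-0.5071, 0.5071, 0.6761, -0.1690).
r_{12} = e_1·a_2 = -4.9019.
u_2 = a_2 + 4.9019·e_1 = (0.5143, -0.5143, 0.3143, -1.8286).
‖u_2‖ = 1.9928, so e_2 = (0.2581, -0.2581, 0.1577, -0.9176).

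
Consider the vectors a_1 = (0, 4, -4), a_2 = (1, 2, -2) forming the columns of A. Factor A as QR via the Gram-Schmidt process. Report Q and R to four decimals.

a_1 = (0, 4, -4); ‖a_1‖ = 5.6569, so q_1 = (0.0000, 0.7071, -0.7071).
q_1·a_2 = 0.0000·1 + 0.7071·2 + (-0.7071)·(-2) = 2.8284.
u_2 = a_2 − 2.8284·q_1 = (1.0000, 0.0000, 0.0000).
‖u_2‖ = 1.0000, so q_2 = (1.0000, 0.0000, 0.0000).

Q = [[0.0000, 1.0000], [0.7071, 0.0000], [-0.7071, 0.0000]], R = [[5.6569, 2.8284], [0.0000, 1.0000]]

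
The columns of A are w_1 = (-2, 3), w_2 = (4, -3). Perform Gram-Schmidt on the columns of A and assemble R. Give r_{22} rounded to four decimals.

q_1 = w_1/‖w_1‖ = (-2, 3)/3.6056 = (-0.5547, 0.8321).
r_{12} = q_1·w_2 = -4.7150.
u_2 = w_2 + 4.7150·q_1 = (1.3846, 0.9231).
r_{22} = ‖u_2‖ = 1.6641.

r_{22} = 1.6641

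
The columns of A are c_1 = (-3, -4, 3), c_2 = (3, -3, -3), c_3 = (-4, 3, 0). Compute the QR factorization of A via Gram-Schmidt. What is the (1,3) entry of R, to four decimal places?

r_{13} = 0.0000

e_1 = c_1/‖c_1‖ = (-3, -4, 3)/5.8310 = (-0.5145, -0.6860, 0.5145).
r_{13} = e_1·c_3 = 0.0000.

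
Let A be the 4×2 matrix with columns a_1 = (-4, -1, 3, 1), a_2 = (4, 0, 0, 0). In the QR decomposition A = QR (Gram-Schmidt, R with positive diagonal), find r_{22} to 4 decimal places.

a_1 = (-4, -1, 3, 1); ‖a_1‖ = 5.1962, so e_1 = (-0.7698, -0.1925, 0.5774, 0.1925).
e_1·a_2 = (-0.7698)·4 + (-0.1925)·0 + 0.5774·0 + 0.1925·0 = -3.0792.
u_2 = a_2 + 3.0792·e_1 = (1.6296, -0.5926, 1.7778, 0.5926).
r_{22} = ‖u_2‖ = 2.5531.

r_{22} = 2.5531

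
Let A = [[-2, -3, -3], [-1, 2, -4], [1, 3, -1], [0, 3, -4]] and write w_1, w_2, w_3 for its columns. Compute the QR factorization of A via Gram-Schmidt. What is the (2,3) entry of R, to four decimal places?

r_{23} = -5.1272

e_1 = w_1/‖w_1‖ = (-2, -1, 1, 0)/2.4495 = (-0.8165, -0.4082, 0.4082, 0.0000).
r_{12} = e_1·w_2 = 2.8577.
u_2 = w_2 − 2.8577·e_1 = (-0.6667, 3.1667, 1.8333, 3.0000).
‖u_2‖ = 4.7784, so e_2 = (-0.1395, 0.6627, 0.3837, 0.6278).
r_{23} = e_2·w_3 = -5.1272.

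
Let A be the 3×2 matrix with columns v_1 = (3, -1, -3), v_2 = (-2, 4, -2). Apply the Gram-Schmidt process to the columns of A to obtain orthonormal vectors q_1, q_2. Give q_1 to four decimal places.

v_1 = (3, -1, -3); ‖v_1‖ = 4.3589, so q_1 = (0.6882, -0.2294, -0.6882).

q_1 = (0.6882, -0.2294, -0.6882)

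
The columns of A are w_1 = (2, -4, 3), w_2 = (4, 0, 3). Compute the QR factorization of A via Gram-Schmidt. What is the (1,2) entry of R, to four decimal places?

r_{12} = 3.1568

w_1 = (2, -4, 3); ‖w_1‖ = 5.3852, so e_1 = (0.3714, -0.7428, 0.5571).
r_{12} = e_1·w_2 = 3.1568.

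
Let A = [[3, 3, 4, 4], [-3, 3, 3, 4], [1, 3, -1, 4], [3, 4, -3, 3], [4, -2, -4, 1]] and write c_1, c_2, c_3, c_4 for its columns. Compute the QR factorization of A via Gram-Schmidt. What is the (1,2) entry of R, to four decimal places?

r_{12} = 1.0553

e_1 = c_1/‖c_1‖ = (3, -3, 1, 3, 4)/6.6332 = (0.4523, -0.4523, 0.1508, 0.4523, 0.6030).
r_{12} = e_1·c_2 = 1.0553.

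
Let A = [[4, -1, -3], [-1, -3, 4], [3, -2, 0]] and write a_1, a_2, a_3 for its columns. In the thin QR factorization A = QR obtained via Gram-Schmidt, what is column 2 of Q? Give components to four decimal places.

a_1 = (4, -1, 3); ‖a_1‖ = 5.0990, so e_1 = (0.7845, -0.1961, 0.5883).
e_1·a_2 = 0.7845·(-1) + (-0.1961)·(-3) + 0.5883·(-2) = -1.3728.
u_2 = a_2 + 1.3728·e_1 = (0.0769, -3.2692, -1.1923).
‖u_2‖ = 3.4807, so e_2 = (0.0221, -0.9392, -0.3425).

e_2 = (0.0221, -0.9392, -0.3425)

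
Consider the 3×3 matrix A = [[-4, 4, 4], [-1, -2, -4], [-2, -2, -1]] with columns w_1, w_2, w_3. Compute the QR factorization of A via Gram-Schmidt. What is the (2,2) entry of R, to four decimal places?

w_1 = (-4, -1, -2); ‖w_1‖ = 4.5826, so q_1 = (-0.8729, -0.2182, -0.4364).
q_1·w_2 = (-0.8729)·4 + (-0.2182)·(-2) + (-0.4364)·(-2) = -2.1822.
u_2 = w_2 + 2.1822·q_1 = (2.0952, -2.4762, -2.9524).
r_{22} = ‖u_2‖ = 4.3861.

r_{22} = 4.3861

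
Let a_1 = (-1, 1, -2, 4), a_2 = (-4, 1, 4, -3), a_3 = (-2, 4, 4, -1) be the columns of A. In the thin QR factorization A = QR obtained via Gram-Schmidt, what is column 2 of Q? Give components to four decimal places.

e_2 = (-0.8306, 0.2984, 0.4677, -0.0484)

e_1 = a_1/‖a_1‖ = (-1, 1, -2, 4)/4.6904 = (-0.2132, 0.2132, -0.4264, 0.8528).
r_{12} = e_1·a_2 = -3.1980.
u_2 = a_2 + 3.1980·e_1 = (-4.6818, 1.6818, 2.6364, -0.2727).
‖u_2‖ = 5.6367, so e_2 = (-0.8306, 0.2984, 0.4677, -0.0484).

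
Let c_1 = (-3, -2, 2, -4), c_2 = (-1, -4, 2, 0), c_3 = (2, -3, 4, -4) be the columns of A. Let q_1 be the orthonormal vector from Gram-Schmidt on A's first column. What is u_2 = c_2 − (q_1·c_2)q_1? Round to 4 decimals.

u_2 = (0.3636, -3.0909, 1.0909, 1.8182)

c_1 = (-3, -2, 2, -4); ‖c_1‖ = 5.7446, so q_1 = (-0.5222, -0.3482, 0.3482, -0.6963).
q_1·c_2 = (-0.5222)·(-1) + (-0.3482)·(-4) + 0.3482·2 + (-0.6963)·0 = 2.6112.
u_2 = c_2 − 2.6112·q_1 = (0.3636, -3.0909, 1.0909, 1.8182).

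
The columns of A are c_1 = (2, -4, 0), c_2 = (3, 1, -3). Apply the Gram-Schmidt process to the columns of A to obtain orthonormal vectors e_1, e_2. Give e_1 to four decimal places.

c_1 = (2, -4, 0); ‖c_1‖ = 4.4721, so e_1 = (0.4472, -0.8944, 0.0000).

e_1 = (0.4472, -0.8944, 0.0000)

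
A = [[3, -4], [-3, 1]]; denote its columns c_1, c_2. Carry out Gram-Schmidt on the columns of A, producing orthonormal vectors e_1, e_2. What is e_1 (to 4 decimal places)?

e_1 = (0.7071, -0.7071)

c_1 = (3, -3); ‖c_1‖ = 4.2426, so e_1 = (0.7071, -0.7071).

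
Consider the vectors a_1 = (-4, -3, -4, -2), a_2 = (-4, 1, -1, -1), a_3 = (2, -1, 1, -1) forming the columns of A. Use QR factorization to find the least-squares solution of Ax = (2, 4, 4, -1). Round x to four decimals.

x = (-1.1505, 1.4718, 1.4561)

a_1 = (-4, -3, -4, -2); ‖a_1‖ = 6.7082, so e_1 = (-0.5963, -0.4472, -0.5963, -0.2981).
e_1·a_2 = (-0.5963)·(-4) + (-0.4472)·1 + (-0.5963)·(-1) + (-0.2981)·(-1) = 2.8324.
u_2 = a_2 − 2.8324·e_1 = (-2.3111, 2.2667, 0.6889, -0.1556).
‖u_2‖ = 3.3133, so e_2 = (-0.6975, 0.6841, 0.2079, -0.0469).
e_1·a_3 = (-0.5963)·2 + (-0.4472)·(-1) + (-0.5963)·1 + (-0.2981)·(-1) = -1.0435; e_2·a_3 = (-0.6975)·2 + 0.6841·(-1) + 0.2079·1 + (-0.0469)·(-1) = -1.8243.
u_3 = a_3 + 1.0435·e_1 + 1.8243·e_2 = (0.1053, -0.2186, 0.7571, -1.3968).
‖u_3‖ = 1.6072, so e_3 = (0.0655, -0.1360, 0.4711, -0.8691).
Qᵀb = (-5.0684, 2.2200, 2.3402).
Back-substitute: x_3 = 2.3402/1.6072 = 1.4561.
x_2 = (2.2200 + 1.8243·1.4561)/3.3133 = 1.4718.
x_1 = (-5.0684 − 2.8324·1.4718 + 1.0435·1.4561)/6.7082 = -1.1505.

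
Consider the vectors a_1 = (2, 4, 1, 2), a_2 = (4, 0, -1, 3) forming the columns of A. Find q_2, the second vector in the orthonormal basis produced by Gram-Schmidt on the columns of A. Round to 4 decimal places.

q_1 = a_1/‖a_1‖ = (2, 4, 1, 2)/5.0000 = (0.4000, 0.8000, 0.2000, 0.4000).
r_{12} = q_1·a_2 = 2.6000.
u_2 = a_2 − 2.6000·q_1 = (2.9600, -2.0800, -1.5200, 1.9600).
‖u_2‖ = 4.3863, so q_2 = (0.6748, -0.4742, -0.3465, 0.4468).

q_2 = (0.6748, -0.4742, -0.3465, 0.4468)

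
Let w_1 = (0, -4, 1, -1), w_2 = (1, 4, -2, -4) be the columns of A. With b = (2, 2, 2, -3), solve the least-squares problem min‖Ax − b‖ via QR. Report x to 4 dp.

x = (0.3000, 0.6000)

w_1 = (0, -4, 1, -1); ‖w_1‖ = 4.2426, so q_1 = (0.0000, -0.9428, 0.2357, -0.2357).
q_1·w_2 = 0.0000·1 + (-0.9428)·4 + 0.2357·(-2) + (-0.2357)·(-4) = -3.2998.
u_2 = w_2 + 3.2998·q_1 = (1.0000, 0.8889, -1.2222, -4.7778).
‖u_2‖ = 5.1099, so q_2 = (0.1957, 0.1740, -0.2392, -0.9350).
Qᵀb = (-0.7071, 3.0659).
Back-substitute: x_2 = 3.0659/5.1099 = 0.6000.
x_1 = (-0.7071 + 3.2998·0.6000)/4.2426 = 0.3000.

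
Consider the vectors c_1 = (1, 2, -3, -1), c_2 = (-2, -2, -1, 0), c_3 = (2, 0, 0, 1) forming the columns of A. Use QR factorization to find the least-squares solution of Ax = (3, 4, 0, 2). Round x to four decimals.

x = (0.3235, -1.1877, 0.5852)

c_1 = (1, 2, -3, -1); ‖c_1‖ = 3.8730, so e_1 = (0.2582, 0.5164, -0.7746, -0.2582).
e_1·c_2 = 0.2582·(-2) + 0.5164·(-2) + (-0.7746)·(-1) + (-0.2582)·0 = -0.7746.
u_2 = c_2 + 0.7746·e_1 = (-1.8000, -1.6000, -1.6000, -0.2000).
‖u_2‖ = 2.8983, so e_2 = (-0.6211, -0.5521, -0.5521, -0.0690).
e_1·c_3 = 0.2582·2 + 0.5164·0 + (-0.7746)·0 + (-0.2582)·1 = 0.2582; e_2·c_3 = (-0.6211)·2 + (-0.5521)·0 + (-0.5521)·0 + (-0.0690)·1 = -1.3111.
u_3 = c_3 − 0.2582·e_1 + 1.3111·e_2 = (1.1190, -0.8571, -0.5238, 0.9762).
‖u_3‖ = 1.7928, so e_3 = (0.6242, -0.4781, -0.2922, 0.5445).
Qᵀb = (2.3238, -4.2094, 1.0491).
Back-substitute: x_3 = 1.0491/1.7928 = 0.5852.
x_2 = (-4.2094 + 1.3111·0.5852)/2.8983 = -1.1877.
x_1 = (2.3238 + 0.7746·(-1.1877) − 0.2582·0.5852)/3.8730 = 0.3235.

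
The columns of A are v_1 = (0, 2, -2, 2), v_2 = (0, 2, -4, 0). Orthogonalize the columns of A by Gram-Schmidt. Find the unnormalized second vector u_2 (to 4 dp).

v_1 = (0, 2, -2, 2); ‖v_1‖ = 3.4641, so q_1 = (0.0000, 0.5774, -0.5774, 0.5774).
q_1·v_2 = 0.0000·0 + 0.5774·2 + (-0.5774)·(-4) + 0.5774·0 = 3.4641.
u_2 = v_2 − 3.4641·q_1 = (0.0000, 0.0000, -2.0000, -2.0000).

u_2 = (0.0000, 0.0000, -2.0000, -2.0000)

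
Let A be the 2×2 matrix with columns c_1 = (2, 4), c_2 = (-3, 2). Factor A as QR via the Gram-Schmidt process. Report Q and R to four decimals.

c_1 = (2, 4); ‖c_1‖ = 4.4721, so q_1 = (0.4472, 0.8944).
q_1·c_2 = 0.4472·(-3) + 0.8944·2 = 0.4472.
u_2 = c_2 − 0.4472·q_1 = (-3.2000, 1.6000).
‖u_2‖ = 3.5777, so q_2 = (-0.8944, 0.4472).

Q = [[0.4472, -0.8944], [0.8944, 0.4472]], R = [[4.4721, 0.4472], [0.0000, 3.5777]]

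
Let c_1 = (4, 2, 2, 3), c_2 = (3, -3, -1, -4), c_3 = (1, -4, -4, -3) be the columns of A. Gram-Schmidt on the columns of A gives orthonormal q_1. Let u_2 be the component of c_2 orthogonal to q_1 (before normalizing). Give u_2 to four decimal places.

c_1 = (4, 2, 2, 3); ‖c_1‖ = 5.7446, so q_1 = (0.6963, 0.3482, 0.3482, 0.5222).
q_1·c_2 = 0.6963·3 + 0.3482·(-3) + 0.3482·(-1) + 0.5222·(-4) = -1.3926.
u_2 = c_2 + 1.3926·q_1 = (3.9697, -2.5152, -0.5152, -3.2727).

u_2 = (3.9697, -2.5152, -0.5152, -3.2727)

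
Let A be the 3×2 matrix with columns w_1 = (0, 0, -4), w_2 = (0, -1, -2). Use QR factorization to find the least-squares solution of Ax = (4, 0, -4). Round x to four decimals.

w_1 = (0, 0, -4); ‖w_1‖ = 4.0000, so q_1 = (0.0000, 0.0000, -1.0000).
q_1·w_2 = 0.0000·0 + 0.0000·(-1) + (-1.0000)·(-2) = 2.0000.
u_2 = w_2 − 2.0000·q_1 = (0.0000, -1.0000, 0.0000).
‖u_2‖ = 1.0000, so q_2 = (0.0000, -1.0000, 0.0000).
Qᵀb = (4.0000, 0.0000).
Back-substitute: x_2 = 0.0000/1.0000 = 0.0000.
x_1 = (4.0000 − 2.0000·0.0000)/4.0000 = 1.0000.

x = (1.0000, 0.0000)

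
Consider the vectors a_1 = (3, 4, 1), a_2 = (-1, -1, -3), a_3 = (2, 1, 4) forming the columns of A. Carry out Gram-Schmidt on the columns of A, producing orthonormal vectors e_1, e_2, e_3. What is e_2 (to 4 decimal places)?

e_1 = a_1/‖a_1‖ = (3, 4, 1)/5.0990 = (0.5883, 0.7845, 0.1961).
r_{12} = e_1·a_2 = -1.9612.
u_2 = a_2 + 1.9612·e_1 = (0.1538, 0.5385, -2.6154).
‖u_2‖ = 2.6747, so e_2 = (0.0575, 0.2013, -0.9778).

e_2 = (0.0575, 0.2013, -0.9778)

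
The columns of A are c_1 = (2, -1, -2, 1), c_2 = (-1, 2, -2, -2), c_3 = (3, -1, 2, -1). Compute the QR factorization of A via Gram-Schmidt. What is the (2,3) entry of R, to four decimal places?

r_{23} = -1.8593

c_1 = (2, -1, -2, 1); ‖c_1‖ = 3.1623, so q_1 = (0.6325, -0.3162, -0.6325, 0.3162).
q_1·c_2 = 0.6325·(-1) + (-0.3162)·2 + (-0.6325)·(-2) + 0.3162·(-2) = -0.6325.
u_2 = c_2 + 0.6325·q_1 = (-0.6000, 1.8000, -2.4000, -1.8000).
‖u_2‖ = 3.5496, so q_2 = (-0.1690, 0.5071, -0.6761, -0.5071).
r_{23} = q_2·c_3 = -1.8593.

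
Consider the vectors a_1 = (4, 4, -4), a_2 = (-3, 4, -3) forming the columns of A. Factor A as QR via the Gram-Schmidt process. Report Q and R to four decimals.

Q = [[0.5774, -0.8093], [0.5774, 0.4981], [-0.5774, -0.3113]], R = [[6.9282, 2.3094], [0.0000, 5.3541]]

e_1 = a_1/‖a_1‖ = (4, 4, -4)/6.9282 = (0.5774, 0.5774, -0.5774).
r_{12} = e_1·a_2 = 2.3094.
u_2 = a_2 − 2.3094·e_1 = (-4.3333, 2.6667, -1.6667).
‖u_2‖ = 5.3541, so e_2 = (-0.8093, 0.4981, -0.3113).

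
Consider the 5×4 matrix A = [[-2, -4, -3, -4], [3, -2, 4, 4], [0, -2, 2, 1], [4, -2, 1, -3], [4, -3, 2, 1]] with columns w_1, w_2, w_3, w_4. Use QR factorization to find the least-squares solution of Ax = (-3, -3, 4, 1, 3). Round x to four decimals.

x = (-0.2989, 0.3491, 1.4377, -0.8662)

w_1 = (-2, 3, 0, 4, 4); ‖w_1‖ = 6.7082, so e_1 = (-0.2981, 0.4472, 0.0000, 0.5963, 0.5963).
e_1·w_2 = (-0.2981)·(-4) + 0.4472·(-2) + 0.0000·(-2) + 0.5963·(-2) + 0.5963·(-3) = -2.6833.
u_2 = w_2 + 2.6833·e_1 = (-4.8000, -0.8000, -2.0000, -0.4000, -1.4000).
‖u_2‖ = 5.4589, so e_2 = (-0.8793, -0.1465, -0.3664, -0.0733, -0.2565).
e_1·w_3 = (-0.2981)·(-3) + 0.4472·4 + 0.0000·2 + 0.5963·1 + 0.5963·2 = 4.4721; e_2·w_3 = (-0.8793)·(-3) + (-0.1465)·4 + (-0.3664)·2 + (-0.0733)·1 + (-0.2565)·2 = 0.7327.
u_3 = w_3 − 4.4721·e_1 − 0.7327·e_2 = (-1.0224, 2.1074, 2.2685, -1.6130, -0.4787).
‖u_3‖ = 3.6692, so e_3 = (-0.2786, 0.5743, 0.6182, -0.4396, -0.1305).
e_1·w_4 = (-0.2981)·(-4) + 0.4472·4 + 0.0000·1 + 0.5963·(-3) + 0.5963·1 = 1.7889; e_2·w_4 = (-0.8793)·(-4) + (-0.1465)·4 + (-0.3664)·1 + (-0.0733)·(-3) + (-0.2565)·1 = 2.5280; e_3·w_4 = (-0.2786)·(-4) + 0.5743·4 + 0.6182·1 + (-0.4396)·(-3) + (-0.1305)·1 = 5.2185.
u_4 = w_4 − 1.7889·e_1 − 2.5280·e_2 − 5.2185·e_3 = (0.2102, 0.5733, -1.3001, -1.5874, 1.2625).
‖u_4‖ = 2.4854, so e_4 = (0.0846, 0.2307, -0.5231, -0.6387, 0.5080).
Qᵀb = (1.9379, 0.7694, 0.7548, -2.1529).
Back-substitute: x_4 = -2.1529/2.4854 = -0.8662.
x_3 = (0.7548 − 5.2185·(-0.8662))/3.6692 = 1.4377.
x_2 = (0.7694 − 0.7327·1.4377 − 2.5280·(-0.8662))/5.4589 = 0.3491.
x_1 = (1.9379 + 2.6833·0.3491 − 4.4721·1.4377 − 1.7889·(-0.8662))/6.7082 = -0.2989.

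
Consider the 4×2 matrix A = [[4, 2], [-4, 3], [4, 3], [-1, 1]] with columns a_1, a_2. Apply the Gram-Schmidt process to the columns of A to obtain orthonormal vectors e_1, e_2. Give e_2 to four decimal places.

a_1 = (4, -4, 4, -1); ‖a_1‖ = 7.0000, so e_1 = (0.5714, -0.5714, 0.5714, -0.1429).
e_1·a_2 = 0.5714·2 + (-0.5714)·3 + 0.5714·3 + (-0.1429)·1 = 1.0000.
u_2 = a_2 − 1.0000·e_1 = (1.4286, 3.5714, 2.4286, 1.1429).
‖u_2‖ = 4.6904, so e_2 = (0.3046, 0.7614, 0.5178, 0.2437).

e_2 = (0.3046, 0.7614, 0.5178, 0.2437)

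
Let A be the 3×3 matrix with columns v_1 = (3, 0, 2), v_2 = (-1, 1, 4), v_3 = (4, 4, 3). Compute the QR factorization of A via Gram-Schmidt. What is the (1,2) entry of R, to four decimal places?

v_1 = (3, 0, 2); ‖v_1‖ = 3.6056, so e_1 = (0.8321, 0.0000, 0.5547).
r_{12} = e_1·v_2 = 1.3868.

r_{12} = 1.3868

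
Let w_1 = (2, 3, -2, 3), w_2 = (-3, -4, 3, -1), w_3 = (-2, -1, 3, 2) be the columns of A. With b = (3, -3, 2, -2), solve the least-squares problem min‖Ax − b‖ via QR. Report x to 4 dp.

x = (-0.4000, 0.2000, -0.4000)

w_1 = (2, 3, -2, 3); ‖w_1‖ = 5.0990, so q_1 = (0.3922, 0.5883, -0.3922, 0.5883).
q_1·w_2 = 0.3922·(-3) + 0.5883·(-4) + (-0.3922)·3 + 0.5883·(-1) = -5.2951.
u_2 = w_2 + 5.2951·q_1 = (-0.9231, -0.8846, 0.9231, 2.1154).
‖u_2‖ = 2.6385, so q_2 = (-0.3499, -0.3353, 0.3499, 0.8017).
q_1·w_3 = 0.3922·(-2) + 0.5883·(-1) + (-0.3922)·3 + 0.5883·2 = -1.3728; q_2·w_3 = (-0.3499)·(-2) + (-0.3353)·(-1) + 0.3499·3 + 0.8017·2 = 3.6880.
u_3 = w_3 + 1.3728·q_1 − 3.6880·q_2 = (-0.1713, 1.0442, 1.1713, -0.1492).
‖u_3‖ = 1.5855, so q_3 = (-0.1080, 0.6586, 0.7387, -0.0941).
Qᵀb = (-2.5495, -0.9475, -0.6342).
Back-substitute: x_3 = -0.6342/1.5855 = -0.4000.
x_2 = (-0.9475 − 3.6880·(-0.4000))/2.6385 = 0.2000.
x_1 = (-2.5495 + 5.2951·0.2000 + 1.3728·(-0.4000))/5.0990 = -0.4000.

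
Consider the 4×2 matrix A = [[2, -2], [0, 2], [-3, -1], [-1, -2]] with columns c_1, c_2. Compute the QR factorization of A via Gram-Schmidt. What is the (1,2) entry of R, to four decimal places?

c_1 = (2, 0, -3, -1); ‖c_1‖ = 3.7417, so q_1 = (0.5345, 0.0000, -0.8018, -0.2673).
r_{12} = q_1·c_2 = 0.2673.

r_{12} = 0.2673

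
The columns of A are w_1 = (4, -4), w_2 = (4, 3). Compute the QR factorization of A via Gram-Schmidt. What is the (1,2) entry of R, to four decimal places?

w_1 = (4, -4); ‖w_1‖ = 5.6569, so q_1 = (0.7071, -0.7071).
r_{12} = q_1·w_2 = 0.7071.

r_{12} = 0.7071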